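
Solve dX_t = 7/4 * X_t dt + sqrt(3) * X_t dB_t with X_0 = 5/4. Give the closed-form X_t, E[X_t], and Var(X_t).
X_t = 5/4 * exp((1/4) t + (sqrt(3)) B_t); E[X_t] = 5*exp(7*t/4)/4; Var(X_t) = 25*(exp(3*t) - 1)*exp(7*t/2)/16

For GBM dX = mu X dt + sigma X dB with X_0 = x_0, apply Itô to Y = log X: dY = (mu - sigma^2/2) dt + sigma dB, so Y_t = log(x_0) + (mu - sigma^2/2) t + sigma B_t and hence X_t = x_0 * exp((mu - sigma^2/2) t + sigma B_t).
With mu = 7/4, sigma = sqrt(3), x_0 = 5/4, this gives:
  X_t = 5/4 * exp((1/4) * t + (sqrt(3)) * B_t).
Since sigma*B_t ~ Normal(0, sigma^2 t), E[exp(sigma*B_t)] = exp(sigma^2 t / 2); so E[X_t] = x_0 * exp((mu - sigma^2/2) t) * exp(sigma^2 t / 2) = x_0 * exp(mu t) = 5*exp(7*t/4)/4.
Var(X_t) = E[X_t^2] - (E[X_t])^2 = x_0^2 * exp(2 mu t) * (exp(sigma^2 t) - 1) = 25*(exp(3*t) - 1)*exp(7*t/2)/16.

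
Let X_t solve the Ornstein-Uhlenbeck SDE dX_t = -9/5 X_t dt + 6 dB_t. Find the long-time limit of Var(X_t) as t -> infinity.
lim Var(X_t) = 10

The OU SDE dX = -theta X dt + sigma dB admits the integrating factor exp(theta t): d(exp(theta t) X_t) = sigma exp(theta t) dB_t. Integrating from 0 to t gives X_t = x_0 * exp(-theta t) + sigma * int_0^t exp(-theta (t-s)) dB_s for any initial x_0. The Itô integral has variance (by the Itô isometry) sigma^2 * int_0^t exp(-2 theta (t - s)) ds = sigma^2 * (1 - exp(-2 theta t)) / (2 theta), independent of x_0.
With theta = 9/5, sigma = 6:
  Var(X_t) = (6)^2 * (1 - exp(-2*9/5 t)) / (2 * 9/5) = 10 - 10*exp(-18*t/5).
As t -> infinity, exp(-2*9/5 t) -> 0, so the stationary variance is sigma^2 / (2 theta) = 10.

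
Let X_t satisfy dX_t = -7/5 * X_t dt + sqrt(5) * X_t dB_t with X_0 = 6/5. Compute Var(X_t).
Var(X_t) = (36*exp(5*t) - 36)*exp(-14*t/5)/25

For GBM dX = mu X dt + sigma X dB with X_0 = x_0, apply Itô to Y = log X: dY = (mu - sigma^2/2) dt + sigma dB, so Y_t = log(x_0) + (mu - sigma^2/2) t + sigma B_t and hence X_t = x_0 * exp((mu - sigma^2/2) t + sigma B_t).
With mu = -7/5, sigma = sqrt(5), x_0 = 6/5, this gives:
  X_t = 6/5 * exp((-39/10) * t + (sqrt(5)) * B_t).
Since sigma*B_t ~ Normal(0, sigma^2 t), E[exp(sigma*B_t)] = exp(sigma^2 t / 2); so E[X_t] = x_0 * exp((mu - sigma^2/2) t) * exp(sigma^2 t / 2) = x_0 * exp(mu t) = 6*exp(-7*t/5)/5.
Var(X_t) = E[X_t^2] - (E[X_t])^2 = x_0^2 * exp(2 mu t) * (exp(sigma^2 t) - 1) = (36*exp(5*t) - 36)*exp(-14*t/5)/25.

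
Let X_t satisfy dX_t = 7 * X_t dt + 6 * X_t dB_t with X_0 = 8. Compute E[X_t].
E[X_t] = 8*exp(7*t)

For GBM dX = mu X dt + sigma X dB with X_0 = x_0, apply Itô to Y = log X: dY = (mu - sigma^2/2) dt + sigma dB, so Y_t = log(x_0) + (mu - sigma^2/2) t + sigma B_t and hence X_t = x_0 * exp((mu - sigma^2/2) t + sigma B_t).
With mu = 7, sigma = 6, x_0 = 8, this gives:
  X_t = 8 * exp((-11) * t + (6) * B_t).
Since sigma*B_t ~ Normal(0, sigma^2 t), E[exp(sigma*B_t)] = exp(sigma^2 t / 2); so E[X_t] = x_0 * exp((mu - sigma^2/2) t) * exp(sigma^2 t / 2) = x_0 * exp(mu t) = 8*exp(7*t).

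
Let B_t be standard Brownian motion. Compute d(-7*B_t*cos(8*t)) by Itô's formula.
d(-7*B_t*cos(8*t)) = (56*B_t*sin(8*t)) dt + (-7*cos(8*t)) dB_t

Itô's formula for f(t, x): d f(t, B_t) = (f_t + (1/2) f_xx) dt + f_x dB_t. Compute partials of f(t, x) = -7*x*cos(8*t):
  f_t(t,x)  = 56*x*sin(8*t)
  f_x(t,x)  = -7*cos(8*t)
  f_xx(t,x) = 0
Assemble drift = f_t + (1/2) f_xx = 56*x*sin(8*t) and diffusion = f_x = -7*cos(8*t). Substituting x = B_t:
  d(-7*B_t*cos(8*t)) = (56*B_t*sin(8*t)) dt + (-7*cos(8*t)) dB_t.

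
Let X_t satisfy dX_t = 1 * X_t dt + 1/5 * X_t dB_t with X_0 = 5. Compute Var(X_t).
Var(X_t) = 25*(exp(t/25) - 1)*exp(2*t)

For GBM dX = mu X dt + sigma X dB with X_0 = x_0, apply Itô to Y = log X: dY = (mu - sigma^2/2) dt + sigma dB, so Y_t = log(x_0) + (mu - sigma^2/2) t + sigma B_t and hence X_t = x_0 * exp((mu - sigma^2/2) t + sigma B_t).
With mu = 1, sigma = 1/5, x_0 = 5, this gives:
  X_t = 5 * exp((49/50) * t + (1/5) * B_t).
Since sigma*B_t ~ Normal(0, sigma^2 t), E[exp(sigma*B_t)] = exp(sigma^2 t / 2); so E[X_t] = x_0 * exp((mu - sigma^2/2) t) * exp(sigma^2 t / 2) = x_0 * exp(mu t) = 5*exp(t).
Var(X_t) = E[X_t^2] - (E[X_t])^2 = x_0^2 * exp(2 mu t) * (exp(sigma^2 t) - 1) = 25*(exp(t/25) - 1)*exp(2*t).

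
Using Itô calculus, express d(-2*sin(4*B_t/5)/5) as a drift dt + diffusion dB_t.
d(-2*sin(4*B_t/5)/5) = (16*sin(4*B_t/5)/125) dt + (-8*cos(4*B_t/5)/25) dB_t

Itô's formula for f(B_t) gives d f(B_t) = f'(B_t) dB_t + (1/2) f''(B_t) dt. Compute derivatives of f(x) = -2*sin(4*x/5)/5:
  f'(x)  = -8*cos(4*x/5)/25
  f''(x) = 32*sin(4*x/5)/125
Substitute x = B_t and multiply the f'' term by 1/2:
  drift     = (1/2) * (32*sin(4*x/5)/125) evaluated at B_t = 16*sin(4*B_t/5)/125
  diffusion = (-8*cos(4*x/5)/25) evaluated at B_t = -8*cos(4*B_t/5)/25
Therefore d(-2*sin(4*B_t/5)/5) = (16*sin(4*B_t/5)/125) dt + (-8*cos(4*B_t/5)/25) dB_t.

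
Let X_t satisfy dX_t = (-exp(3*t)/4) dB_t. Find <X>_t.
<X>_t = exp(6*t)/96 - 1/96

For an Itô process dX_t = a(t) dt + b(t) dB_t, the quadratic variation is <X>_t = int_0^t b(s)^2 ds (the drift term does not contribute). Here b(s) = -exp(3*s)/4, so
  b(s)^2 = exp(6*s)/16.
Integrating from 0 to t:
  <X>_t = int_0^t (exp(6*s)/16) ds = exp(6*t)/96 - 1/96.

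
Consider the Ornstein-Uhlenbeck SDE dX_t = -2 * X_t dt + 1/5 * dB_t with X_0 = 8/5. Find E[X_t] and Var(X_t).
E[X_t] = 8*exp(-2*t)/5; Var(X_t) = 1/100 - exp(-4*t)/100

The OU SDE dX = -theta X dt + sigma dB admits the integrating factor exp(theta t): d(exp(theta t) X_t) = sigma exp(theta t) dB_t. Integrating from 0 to t:
  X_t = x_0 * exp(-theta t) + sigma * int_0^t exp(-theta (t-s)) dB_s.
The Itô integral has mean 0 and (by the Itô isometry) variance sigma^2 * int_0^t exp(-2 theta (t - s)) ds = sigma^2 * (1 - exp(-2 theta t)) / (2 theta).
With theta = 2, sigma = 1/5, x_0 = 8/5:
  E[X_t] = 8/5 * exp(-2 t) = 8*exp(-2*t)/5
  Var(X_t) = (1/5)^2 * (1 - exp(-2*2 t)) / (2 * 2) = 1/100 - exp(-4*t)/100.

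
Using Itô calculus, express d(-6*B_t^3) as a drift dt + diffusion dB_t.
d(-6*B_t^3) = (-18*B_t) dt + (-18*B_t^2) dB_t

Itô's formula for f(B_t) gives d f(B_t) = f'(B_t) dB_t + (1/2) f''(B_t) dt. Compute derivatives of f(x) = -6*x^3:
  f'(x)  = -18*x^2
  f''(x) = -36*x
Substitute x = B_t and multiply the f'' term by 1/2:
  drift     = (1/2) * (-36*x) evaluated at B_t = -18*B_t
  diffusion = (-18*x^2) evaluated at B_t = -18*B_t^2
Therefore d(-6*B_t^3) = (-18*B_t) dt + (-18*B_t^2) dB_t.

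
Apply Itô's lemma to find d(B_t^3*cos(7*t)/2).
d(B_t^3*cos(7*t)/2) = (B_t*(-7*B_t^2*sin(7*t) + 3*cos(7*t))/2) dt + (3*B_t^2*cos(7*t)/2) dB_t

Itô's formula for f(t, x): d f(t, B_t) = (f_t + (1/2) f_xx) dt + f_x dB_t. Compute partials of f(t, x) = x^3*cos(7*t)/2:
  f_t(t,x)  = -7*x^3*sin(7*t)/2
  f_x(t,x)  = 3*x^2*cos(7*t)/2
  f_xx(t,x) = 3*x*cos(7*t)
Assemble drift = f_t + (1/2) f_xx = x*(-7*x^2*sin(7*t) + 3*cos(7*t))/2 and diffusion = f_x = 3*x^2*cos(7*t)/2. Substituting x = B_t:
  d(B_t^3*cos(7*t)/2) = (B_t*(-7*B_t^2*sin(7*t) + 3*cos(7*t))/2) dt + (3*B_t^2*cos(7*t)/2) dB_t.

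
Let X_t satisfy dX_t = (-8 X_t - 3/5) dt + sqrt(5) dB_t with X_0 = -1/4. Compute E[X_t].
E[X_t] = -3/40 - 7*exp(-8*t)/40

Taking expectations and using E[dB_t] = 0, the mean m(t) = E[X_t] satisfies the ODE m'(t) = a m(t) + b with m(0) = x_0. With a = -8, b = -3/5, x_0 = -1/4, the solution is
  m(t) = x_0 * exp(a t) + (b/a) * (exp(a t) - 1)
       = (-1/4) * exp((-8) t) + ((-3/5)/(-8)) * (exp((-8) t) - 1)
       = -3/40 - 7*exp(-8*t)/40.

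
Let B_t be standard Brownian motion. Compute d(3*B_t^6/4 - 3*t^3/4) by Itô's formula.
d(3*B_t^6/4 - 3*t^3/4) = (45*B_t^4/4 - 9*t^2/4) dt + (9*B_t^5/2) dB_t

Itô's formula for f(t, x): d f(t, B_t) = (f_t + (1/2) f_xx) dt + f_x dB_t. Compute partials of f(t, x) = -3*t^3/4 + 3*x^6/4:
  f_t(t,x)  = -9*t^2/4
  f_x(t,x)  = 9*x^5/2
  f_xx(t,x) = 45*x^4/2
Assemble drift = f_t + (1/2) f_xx = -9*t^2/4 + 45*x^4/4 and diffusion = f_x = 9*x^5/2. Substituting x = B_t:
  d(3*B_t^6/4 - 3*t^3/4) = (45*B_t^4/4 - 9*t^2/4) dt + (9*B_t^5/2) dB_t.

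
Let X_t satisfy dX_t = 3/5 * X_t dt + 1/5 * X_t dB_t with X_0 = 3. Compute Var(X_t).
Var(X_t) = 9*(exp(t/25) - 1)*exp(6*t/5)

For GBM dX = mu X dt + sigma X dB with X_0 = x_0, apply Itô to Y = log X: dY = (mu - sigma^2/2) dt + sigma dB, so Y_t = log(x_0) + (mu - sigma^2/2) t + sigma B_t and hence X_t = x_0 * exp((mu - sigma^2/2) t + sigma B_t).
With mu = 3/5, sigma = 1/5, x_0 = 3, this gives:
  X_t = 3 * exp((29/50) * t + (1/5) * B_t).
Since sigma*B_t ~ Normal(0, sigma^2 t), E[exp(sigma*B_t)] = exp(sigma^2 t / 2); so E[X_t] = x_0 * exp((mu - sigma^2/2) t) * exp(sigma^2 t / 2) = x_0 * exp(mu t) = 3*exp(3*t/5).
Var(X_t) = E[X_t^2] - (E[X_t])^2 = x_0^2 * exp(2 mu t) * (exp(sigma^2 t) - 1) = 9*(exp(t/25) - 1)*exp(6*t/5).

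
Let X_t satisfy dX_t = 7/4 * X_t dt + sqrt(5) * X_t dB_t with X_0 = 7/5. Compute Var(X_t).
Var(X_t) = 49*(exp(5*t) - 1)*exp(7*t/2)/25

For GBM dX = mu X dt + sigma X dB with X_0 = x_0, apply Itô to Y = log X: dY = (mu - sigma^2/2) dt + sigma dB, so Y_t = log(x_0) + (mu - sigma^2/2) t + sigma B_t and hence X_t = x_0 * exp((mu - sigma^2/2) t + sigma B_t).
With mu = 7/4, sigma = sqrt(5), x_0 = 7/5, this gives:
  X_t = 7/5 * exp((-3/4) * t + (sqrt(5)) * B_t).
Since sigma*B_t ~ Normal(0, sigma^2 t), E[exp(sigma*B_t)] = exp(sigma^2 t / 2); so E[X_t] = x_0 * exp((mu - sigma^2/2) t) * exp(sigma^2 t / 2) = x_0 * exp(mu t) = 7*exp(7*t/4)/5.
Var(X_t) = E[X_t^2] - (E[X_t])^2 = x_0^2 * exp(2 mu t) * (exp(sigma^2 t) - 1) = 49*(exp(5*t) - 1)*exp(7*t/2)/25.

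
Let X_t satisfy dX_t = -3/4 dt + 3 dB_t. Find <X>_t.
<X>_t = 9*t

For an Itô process dX_t = a(t) dt + b(t) dB_t, the quadratic variation is <X>_t = int_0^t b(s)^2 ds (the drift term does not contribute). Here b(s) = 3, so
  b(s)^2 = 9.
Integrating from 0 to t:
  <X>_t = int_0^t (9) ds = 9*t.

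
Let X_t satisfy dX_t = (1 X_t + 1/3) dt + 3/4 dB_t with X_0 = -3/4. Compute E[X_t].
E[X_t] = -5*exp(t)/12 - 1/3

Taking expectations and using E[dB_t] = 0, the mean m(t) = E[X_t] satisfies the ODE m'(t) = a m(t) + b with m(0) = x_0. With a = 1, b = 1/3, x_0 = -3/4, the solution is
  m(t) = x_0 * exp(a t) + (b/a) * (exp(a t) - 1)
       = (-3/4) * exp(1 t) + ((1/3)/1) * (exp(1 t) - 1)
       = -5*exp(t)/12 - 1/3.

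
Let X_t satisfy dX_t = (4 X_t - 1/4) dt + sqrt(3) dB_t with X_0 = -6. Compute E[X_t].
E[X_t] = 1/16 - 97*exp(4*t)/16

Taking expectations and using E[dB_t] = 0, the mean m(t) = E[X_t] satisfies the ODE m'(t) = a m(t) + b with m(0) = x_0. With a = 4, b = -1/4, x_0 = -6, the solution is
  m(t) = x_0 * exp(a t) + (b/a) * (exp(a t) - 1)
       = (-6) * exp(4 t) + ((-1/4)/4) * (exp(4 t) - 1)
       = 1/16 - 97*exp(4*t)/16.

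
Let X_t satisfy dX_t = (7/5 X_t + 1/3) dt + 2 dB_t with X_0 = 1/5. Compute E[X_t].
E[X_t] = 46*exp(7*t/5)/105 - 5/21

Taking expectations and using E[dB_t] = 0, the mean m(t) = E[X_t] satisfies the ODE m'(t) = a m(t) + b with m(0) = x_0. With a = 7/5, b = 1/3, x_0 = 1/5, the solution is
  m(t) = x_0 * exp(a t) + (b/a) * (exp(a t) - 1)
       = (1/5) * exp((7/5) t) + ((1/3)/(7/5)) * (exp((7/5) t) - 1)
       = 46*exp(7*t/5)/105 - 5/21.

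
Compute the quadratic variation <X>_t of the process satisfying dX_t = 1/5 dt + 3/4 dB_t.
<X>_t = 9*t/16

For an Itô process dX_t = a(t) dt + b(t) dB_t, the quadratic variation is <X>_t = int_0^t b(s)^2 ds (the drift term does not contribute). Here b(s) = 3/4, so
  b(s)^2 = 9/16.
Integrating from 0 to t:
  <X>_t = int_0^t (9/16) ds = 9*t/16.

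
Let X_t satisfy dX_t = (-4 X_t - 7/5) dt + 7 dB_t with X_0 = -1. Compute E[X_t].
E[X_t] = -7/20 - 13*exp(-4*t)/20

Taking expectations and using E[dB_t] = 0, the mean m(t) = E[X_t] satisfies the ODE m'(t) = a m(t) + b with m(0) = x_0. With a = -4, b = -7/5, x_0 = -1, the solution is
  m(t) = x_0 * exp(a t) + (b/a) * (exp(a t) - 1)
       = (-1) * exp((-4) t) + ((-7/5)/(-4)) * (exp((-4) t) - 1)
       = -7/20 - 13*exp(-4*t)/20.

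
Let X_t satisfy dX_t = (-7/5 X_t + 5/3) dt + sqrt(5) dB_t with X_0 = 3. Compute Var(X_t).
Var(X_t) = 25/14 - 25*exp(-14*t/5)/14

The variance V(t) = Var(X_t) satisfies V'(t) = 2 a V(t) + c^2 with V(0) = 0 (drift coefficient is linear in X, diffusion is constant). With a = -7/5, c = sqrt(5), the solution is
  V(t) = (c^2 / (2 a)) * (exp(2 a t) - 1)
       = (sqrt(5)^2 / (2*(-7/5))) * (exp((-14/5) t) - 1)
       = 25/14 - 25*exp(-14*t/5)/14.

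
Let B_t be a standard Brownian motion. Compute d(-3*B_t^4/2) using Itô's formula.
d(-3*B_t^4/2) = (-9*B_t^2) dt + (-6*B_t^3) dB_t

Itô's formula for f(B_t) gives d f(B_t) = f'(B_t) dB_t + (1/2) f''(B_t) dt. Compute derivatives of f(x) = -3*x^4/2:
  f'(x)  = -6*x^3
  f''(x) = -18*x^2
Substitute x = B_t and multiply the f'' term by 1/2:
  drift     = (1/2) * (-18*x^2) evaluated at B_t = -9*B_t^2
  diffusion = (-6*x^3) evaluated at B_t = -6*B_t^3
Therefore d(-3*B_t^4/2) = (-9*B_t^2) dt + (-6*B_t^3) dB_t.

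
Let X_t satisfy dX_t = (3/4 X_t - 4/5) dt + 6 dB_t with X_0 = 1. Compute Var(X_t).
Var(X_t) = 24*exp(3*t/2) - 24

The variance V(t) = Var(X_t) satisfies V'(t) = 2 a V(t) + c^2 with V(0) = 0 (drift coefficient is linear in X, diffusion is constant). With a = 3/4, c = 6, the solution is
  V(t) = (c^2 / (2 a)) * (exp(2 a t) - 1)
       = (6^2 / (2*(3/4))) * (exp((3/2) t) - 1)
       = 24*exp(3*t/2) - 24.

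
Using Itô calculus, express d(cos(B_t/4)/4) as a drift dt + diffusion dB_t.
d(cos(B_t/4)/4) = (-cos(B_t/4)/128) dt + (-sin(B_t/4)/16) dB_t

Itô's formula for f(B_t) gives d f(B_t) = f'(B_t) dB_t + (1/2) f''(B_t) dt. Compute derivatives of f(x) = cos(x/4)/4:
  f'(x)  = -sin(x/4)/16
  f''(x) = -cos(x/4)/64
Substitute x = B_t and multiply the f'' term by 1/2:
  drift     = (1/2) * (-cos(x/4)/64) evaluated at B_t = -cos(B_t/4)/128
  diffusion = (-sin(x/4)/16) evaluated at B_t = -sin(B_t/4)/16
Therefore d(cos(B_t/4)/4) = (-cos(B_t/4)/128) dt + (-sin(B_t/4)/16) dB_t.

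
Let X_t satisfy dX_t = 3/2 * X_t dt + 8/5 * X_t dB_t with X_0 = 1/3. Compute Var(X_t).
Var(X_t) = (exp(64*t/25) - 1)*exp(3*t)/9

For GBM dX = mu X dt + sigma X dB with X_0 = x_0, apply Itô to Y = log X: dY = (mu - sigma^2/2) dt + sigma dB, so Y_t = log(x_0) + (mu - sigma^2/2) t + sigma B_t and hence X_t = x_0 * exp((mu - sigma^2/2) t + sigma B_t).
With mu = 3/2, sigma = 8/5, x_0 = 1/3, this gives:
  X_t = 1/3 * exp((11/50) * t + (8/5) * B_t).
Since sigma*B_t ~ Normal(0, sigma^2 t), E[exp(sigma*B_t)] = exp(sigma^2 t / 2); so E[X_t] = x_0 * exp((mu - sigma^2/2) t) * exp(sigma^2 t / 2) = x_0 * exp(mu t) = exp(3*t/2)/3.
Var(X_t) = E[X_t^2] - (E[X_t])^2 = x_0^2 * exp(2 mu t) * (exp(sigma^2 t) - 1) = (exp(64*t/25) - 1)*exp(3*t)/9.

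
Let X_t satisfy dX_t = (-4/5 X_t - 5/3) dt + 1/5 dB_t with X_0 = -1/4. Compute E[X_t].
E[X_t] = -25/12 + 11*exp(-4*t/5)/6

Taking expectations and using E[dB_t] = 0, the mean m(t) = E[X_t] satisfies the ODE m'(t) = a m(t) + b with m(0) = x_0. With a = -4/5, b = -5/3, x_0 = -1/4, the solution is
  m(t) = x_0 * exp(a t) + (b/a) * (exp(a t) - 1)
       = (-1/4) * exp((-4/5) t) + ((-5/3)/(-4/5)) * (exp((-4/5) t) - 1)
       = -25/12 + 11*exp(-4*t/5)/6.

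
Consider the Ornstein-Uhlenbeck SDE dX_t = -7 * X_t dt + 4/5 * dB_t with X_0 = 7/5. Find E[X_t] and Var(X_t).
E[X_t] = 7*exp(-7*t)/5; Var(X_t) = 8/175 - 8*exp(-14*t)/175

The OU SDE dX = -theta X dt + sigma dB admits the integrating factor exp(theta t): d(exp(theta t) X_t) = sigma exp(theta t) dB_t. Integrating from 0 to t:
  X_t = x_0 * exp(-theta t) + sigma * int_0^t exp(-theta (t-s)) dB_s.
The Itô integral has mean 0 and (by the Itô isometry) variance sigma^2 * int_0^t exp(-2 theta (t - s)) ds = sigma^2 * (1 - exp(-2 theta t)) / (2 theta).
With theta = 7, sigma = 4/5, x_0 = 7/5:
  E[X_t] = 7/5 * exp(-7 t) = 7*exp(-7*t)/5
  Var(X_t) = (4/5)^2 * (1 - exp(-2*7 t)) / (2 * 7) = 8/175 - 8*exp(-14*t)/175.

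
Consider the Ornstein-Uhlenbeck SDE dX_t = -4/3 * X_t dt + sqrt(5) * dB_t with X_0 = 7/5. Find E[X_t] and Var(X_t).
E[X_t] = 7*exp(-4*t/3)/5; Var(X_t) = 15/8 - 15*exp(-8*t/3)/8

The OU SDE dX = -theta X dt + sigma dB admits the integrating factor exp(theta t): d(exp(theta t) X_t) = sigma exp(theta t) dB_t. Integrating from 0 to t:
  X_t = x_0 * exp(-theta t) + sigma * int_0^t exp(-theta (t-s)) dB_s.
The Itô integral has mean 0 and (by the Itô isometry) variance sigma^2 * int_0^t exp(-2 theta (t - s)) ds = sigma^2 * (1 - exp(-2 theta t)) / (2 theta).
With theta = 4/3, sigma = sqrt(5), x_0 = 7/5:
  E[X_t] = 7/5 * exp(-4/3 t) = 7*exp(-4*t/3)/5
  Var(X_t) = (sqrt(5))^2 * (1 - exp(-2*4/3 t)) / (2 * 4/3) = 15/8 - 15*exp(-8*t/3)/8.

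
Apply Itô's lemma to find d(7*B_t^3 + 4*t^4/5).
d(7*B_t^3 + 4*t^4/5) = (21*B_t + 16*t^3/5) dt + (21*B_t^2) dB_t

Itô's formula for f(t, x): d f(t, B_t) = (f_t + (1/2) f_xx) dt + f_x dB_t. Compute partials of f(t, x) = 4*t^4/5 + 7*x^3:
  f_t(t,x)  = 16*t^3/5
  f_x(t,x)  = 21*x^2
  f_xx(t,x) = 42*x
Assemble drift = f_t + (1/2) f_xx = 16*t^3/5 + 21*x and diffusion = f_x = 21*x^2. Substituting x = B_t:
  d(7*B_t^3 + 4*t^4/5) = (21*B_t + 16*t^3/5) dt + (21*B_t^2) dB_t.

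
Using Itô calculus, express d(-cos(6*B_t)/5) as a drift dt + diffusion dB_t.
d(-cos(6*B_t)/5) = (18*cos(6*B_t)/5) dt + (6*sin(6*B_t)/5) dB_t

Itô's formula for f(B_t) gives d f(B_t) = f'(B_t) dB_t + (1/2) f''(B_t) dt. Compute derivatives of f(x) = -cos(6*x)/5:
  f'(x)  = 6*sin(6*x)/5
  f''(x) = 36*cos(6*x)/5
Substitute x = B_t and multiply the f'' term by 1/2:
  drift     = (1/2) * (36*cos(6*x)/5) evaluated at B_t = 18*cos(6*B_t)/5
  diffusion = (6*sin(6*x)/5) evaluated at B_t = 6*sin(6*B_t)/5
Therefore d(-cos(6*B_t)/5) = (18*cos(6*B_t)/5) dt + (6*sin(6*B_t)/5) dB_t.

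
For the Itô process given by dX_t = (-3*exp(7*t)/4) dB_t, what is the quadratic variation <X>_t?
<X>_t = 9*exp(14*t)/224 - 9/224

For an Itô process dX_t = a(t) dt + b(t) dB_t, the quadratic variation is <X>_t = int_0^t b(s)^2 ds (the drift term does not contribute). Here b(s) = -3*exp(7*s)/4, so
  b(s)^2 = 9*exp(14*s)/16.
Integrating from 0 to t:
  <X>_t = int_0^t (9*exp(14*s)/16) ds = 9*exp(14*t)/224 - 9/224.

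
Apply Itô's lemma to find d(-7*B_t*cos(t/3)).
d(-7*B_t*cos(t/3)) = (7*B_t*sin(t/3)/3) dt + (-7*cos(t/3)) dB_t

Itô's formula for f(t, x): d f(t, B_t) = (f_t + (1/2) f_xx) dt + f_x dB_t. Compute partials of f(t, x) = -7*x*cos(t/3):
  f_t(t,x)  = 7*x*sin(t/3)/3
  f_x(t,x)  = -7*cos(t/3)
  f_xx(t,x) = 0
Assemble drift = f_t + (1/2) f_xx = 7*x*sin(t/3)/3 and diffusion = f_x = -7*cos(t/3). Substituting x = B_t:
  d(-7*B_t*cos(t/3)) = (7*B_t*sin(t/3)/3) dt + (-7*cos(t/3)) dB_t.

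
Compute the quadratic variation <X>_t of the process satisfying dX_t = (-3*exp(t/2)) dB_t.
<X>_t = 9*exp(t) - 9

For an Itô process dX_t = a(t) dt + b(t) dB_t, the quadratic variation is <X>_t = int_0^t b(s)^2 ds (the drift term does not contribute). Here b(s) = -3*exp(s/2), so
  b(s)^2 = 9*exp(s).
Integrating from 0 to t:
  <X>_t = int_0^t (9*exp(s)) ds = 9*exp(t) - 9.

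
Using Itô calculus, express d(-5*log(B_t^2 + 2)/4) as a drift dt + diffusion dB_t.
d(-5*log(B_t^2 + 2)/4) = (5*(B_t^2 - 2)/(4*(B_t^2 + 2)^2)) dt + (-5*B_t/(2*B_t^2 + 4)) dB_t

Itô's formula for f(B_t) gives d f(B_t) = f'(B_t) dB_t + (1/2) f''(B_t) dt. Compute derivatives of f(x) = -5*log(x^2 + 2)/4:
  f'(x)  = -5*x/(2*x^2 + 4)
  f''(x) = 5*(x^2 - 2)/(2*(x^2 + 2)^2)
Substitute x = B_t and multiply the f'' term by 1/2:
  drift     = (1/2) * (5*(x^2 - 2)/(2*(x^2 + 2)^2)) evaluated at B_t = 5*(B_t^2 - 2)/(4*(B_t^2 + 2)^2)
  diffusion = (-5*x/(2*x^2 + 4)) evaluated at B_t = -5*B_t/(2*B_t^2 + 4)
Therefore d(-5*log(B_t^2 + 2)/4) = (5*(B_t^2 - 2)/(4*(B_t^2 + 2)^2)) dt + (-5*B_t/(2*B_t^2 + 4)) dB_t.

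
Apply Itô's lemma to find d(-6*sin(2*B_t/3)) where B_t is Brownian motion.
d(-6*sin(2*B_t/3)) = (4*sin(2*B_t/3)/3) dt + (-4*cos(2*B_t/3)) dB_t

Itô's formula for f(B_t) gives d f(B_t) = f'(B_t) dB_t + (1/2) f''(B_t) dt. Compute derivatives of f(x) = -6*sin(2*x/3):
  f'(x)  = -4*cos(2*x/3)
  f''(x) = 8*sin(2*x/3)/3
Substitute x = B_t and multiply the f'' term by 1/2:
  drift     = (1/2) * (8*sin(2*x/3)/3) evaluated at B_t = 4*sin(2*B_t/3)/3
  diffusion = (-4*cos(2*x/3)) evaluated at B_t = -4*cos(2*B_t/3)
Therefore d(-6*sin(2*B_t/3)) = (4*sin(2*B_t/3)/3) dt + (-4*cos(2*B_t/3)) dB_t.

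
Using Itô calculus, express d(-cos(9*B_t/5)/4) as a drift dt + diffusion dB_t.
d(-cos(9*B_t/5)/4) = (81*cos(9*B_t/5)/200) dt + (9*sin(9*B_t/5)/20) dB_t

Itô's formula for f(B_t) gives d f(B_t) = f'(B_t) dB_t + (1/2) f''(B_t) dt. Compute derivatives of f(x) = -cos(9*x/5)/4:
  f'(x)  = 9*sin(9*x/5)/20
  f''(x) = 81*cos(9*x/5)/100
Substitute x = B_t and multiply the f'' term by 1/2:
  drift     = (1/2) * (81*cos(9*x/5)/100) evaluated at B_t = 81*cos(9*B_t/5)/200
  diffusion = (9*sin(9*x/5)/20) evaluated at B_t = 9*sin(9*B_t/5)/20
Therefore d(-cos(9*B_t/5)/4) = (81*cos(9*B_t/5)/200) dt + (9*sin(9*B_t/5)/20) dB_t.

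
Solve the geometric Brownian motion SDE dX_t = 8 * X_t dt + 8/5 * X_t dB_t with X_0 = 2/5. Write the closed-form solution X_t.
X_t = 2/5 * exp((168/25) * t + (8/5) * B_t)

For GBM dX = mu X dt + sigma X dB with X_0 = x_0, apply Itô to Y = log X: dY = (mu - sigma^2/2) dt + sigma dB, so Y_t = log(x_0) + (mu - sigma^2/2) t + sigma B_t and hence X_t = x_0 * exp((mu - sigma^2/2) t + sigma B_t).
With mu = 8, sigma = 8/5, x_0 = 2/5, this gives:
  X_t = 2/5 * exp((168/25) * t + (8/5) * B_t).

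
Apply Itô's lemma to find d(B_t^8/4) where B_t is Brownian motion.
d(B_t^8/4) = (7*B_t^6) dt + (2*B_t^7) dB_t

Itô's formula for f(B_t) gives d f(B_t) = f'(B_t) dB_t + (1/2) f''(B_t) dt. Compute derivatives of f(x) = x^8/4:
  f'(x)  = 2*x^7
  f''(x) = 14*x^6
Substitute x = B_t and multiply the f'' term by 1/2:
  drift     = (1/2) * (14*x^6) evaluated at B_t = 7*B_t^6
  diffusion = (2*x^7) evaluated at B_t = 2*B_t^7
Therefore d(B_t^8/4) = (7*B_t^6) dt + (2*B_t^7) dB_t.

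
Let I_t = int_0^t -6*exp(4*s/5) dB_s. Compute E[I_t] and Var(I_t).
E[I_t] = 0; Var(I_t) = 45*exp(8*t/5)/2 - 45/2

The Itô integral of a deterministic integrand f(s) has mean 0 because each increment f(s) * (B_{s+ds} - B_s) has mean 0. By the Itô isometry:
  Var( int_0^t f(s) dB_s ) = E[ (int_0^t f(s) dB_s)^2 ] = int_0^t f(s)^2 ds.
Here f(s) = -6*exp(4*s/5), so f(s)^2 = 36*exp(8*s/5). Integrate:
  int_0^t (36*exp(8*s/5)) ds = 45*exp(8*t/5)/2 - 45/2.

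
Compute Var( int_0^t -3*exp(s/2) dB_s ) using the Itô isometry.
Var = 9*exp(t) - 9

The Itô integral of a deterministic integrand f(s) has mean 0 because each increment f(s) * (B_{s+ds} - B_s) has mean 0. By the Itô isometry:
  Var( int_0^t f(s) dB_s ) = E[ (int_0^t f(s) dB_s)^2 ] = int_0^t f(s)^2 ds.
Here f(s) = -3*exp(s/2), so f(s)^2 = 9*exp(s). Integrate:
  int_0^t (9*exp(s)) ds = 9*exp(t) - 9.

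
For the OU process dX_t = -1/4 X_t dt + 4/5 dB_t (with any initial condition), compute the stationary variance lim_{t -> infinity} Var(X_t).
lim Var(X_t) = 32/25

The OU SDE dX = -theta X dt + sigma dB admits the integrating factor exp(theta t): d(exp(theta t) X_t) = sigma exp(theta t) dB_t. Integrating from 0 to t gives X_t = x_0 * exp(-theta t) + sigma * int_0^t exp(-theta (t-s)) dB_s for any initial x_0. The Itô integral has variance (by the Itô isometry) sigma^2 * int_0^t exp(-2 theta (t - s)) ds = sigma^2 * (1 - exp(-2 theta t)) / (2 theta), independent of x_0.
With theta = 1/4, sigma = 4/5:
  Var(X_t) = (4/5)^2 * (1 - exp(-2*1/4 t)) / (2 * 1/4) = 32/25 - 32*exp(-t/2)/25.
As t -> infinity, exp(-2*1/4 t) -> 0, so the stationary variance is sigma^2 / (2 theta) = 32/25.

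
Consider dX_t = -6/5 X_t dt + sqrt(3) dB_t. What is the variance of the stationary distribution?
lim Var(X_t) = 5/4

The OU SDE dX = -theta X dt + sigma dB admits the integrating factor exp(theta t): d(exp(theta t) X_t) = sigma exp(theta t) dB_t. Integrating from 0 to t gives X_t = x_0 * exp(-theta t) + sigma * int_0^t exp(-theta (t-s)) dB_s for any initial x_0. The Itô integral has variance (by the Itô isometry) sigma^2 * int_0^t exp(-2 theta (t - s)) ds = sigma^2 * (1 - exp(-2 theta t)) / (2 theta), independent of x_0.
With theta = 6/5, sigma = sqrt(3):
  Var(X_t) = (sqrt(3))^2 * (1 - exp(-2*6/5 t)) / (2 * 6/5) = 5/4 - 5*exp(-12*t/5)/4.
As t -> infinity, exp(-2*6/5 t) -> 0, so the stationary variance is sigma^2 / (2 theta) = 5/4.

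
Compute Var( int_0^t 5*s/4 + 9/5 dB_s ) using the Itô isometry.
Var = t*(625*t^2 + 2700*t + 3888)/1200

The Itô integral of a deterministic integrand f(s) has mean 0 because each increment f(s) * (B_{s+ds} - B_s) has mean 0. By the Itô isometry:
  Var( int_0^t f(s) dB_s ) = E[ (int_0^t f(s) dB_s)^2 ] = int_0^t f(s)^2 ds.
Here f(s) = 5*s/4 + 9/5, so f(s)^2 = (25*s + 36)^2/400. Integrate:
  int_0^t ((25*s + 36)^2/400) ds = t*(625*t^2 + 2700*t + 3888)/1200.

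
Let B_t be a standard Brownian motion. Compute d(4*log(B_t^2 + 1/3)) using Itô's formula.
d(4*log(B_t^2 + 1/3)) = (12*(1 - 3*B_t^2)/(3*B_t^2 + 1)^2) dt + (24*B_t/(3*B_t^2 + 1)) dB_t

Itô's formula for f(B_t) gives d f(B_t) = f'(B_t) dB_t + (1/2) f''(B_t) dt. Compute derivatives of f(x) = 4*log(x^2 + 1/3):
  f'(x)  = 24*x/(3*x^2 + 1)
  f''(x) = 24*(1 - 3*x^2)/(3*x^2 + 1)^2
Substitute x = B_t and multiply the f'' term by 1/2:
  drift     = (1/2) * (24*(1 - 3*x^2)/(3*x^2 + 1)^2) evaluated at B_t = 12*(1 - 3*B_t^2)/(3*B_t^2 + 1)^2
  diffusion = (24*x/(3*x^2 + 1)) evaluated at B_t = 24*B_t/(3*B_t^2 + 1)
Therefore d(4*log(B_t^2 + 1/3)) = (12*(1 - 3*B_t^2)/(3*B_t^2 + 1)^2) dt + (24*B_t/(3*B_t^2 + 1)) dB_t.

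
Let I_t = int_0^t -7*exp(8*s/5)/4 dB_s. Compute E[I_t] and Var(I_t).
E[I_t] = 0; Var(I_t) = 245*exp(16*t/5)/256 - 245/256

The Itô integral of a deterministic integrand f(s) has mean 0 because each increment f(s) * (B_{s+ds} - B_s) has mean 0. By the Itô isometry:
  Var( int_0^t f(s) dB_s ) = E[ (int_0^t f(s) dB_s)^2 ] = int_0^t f(s)^2 ds.
Here f(s) = -7*exp(8*s/5)/4, so f(s)^2 = 49*exp(16*s/5)/16. Integrate:
  int_0^t (49*exp(16*s/5)/16) ds = 245*exp(16*t/5)/256 - 245/256.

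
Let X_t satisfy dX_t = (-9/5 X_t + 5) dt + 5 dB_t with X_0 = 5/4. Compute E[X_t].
E[X_t] = 25/9 - 55*exp(-9*t/5)/36

Taking expectations and using E[dB_t] = 0, the mean m(t) = E[X_t] satisfies the ODE m'(t) = a m(t) + b with m(0) = x_0. With a = -9/5, b = 5, x_0 = 5/4, the solution is
  m(t) = x_0 * exp(a t) + (b/a) * (exp(a t) - 1)
       = (5/4) * exp((-9/5) t) + (5/(-9/5)) * (exp((-9/5) t) - 1)
       = 25/9 - 55*exp(-9*t/5)/36.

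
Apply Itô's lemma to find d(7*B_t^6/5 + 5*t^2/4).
d(7*B_t^6/5 + 5*t^2/4) = (21*B_t^4 + 5*t/2) dt + (42*B_t^5/5) dB_t

Itô's formula for f(t, x): d f(t, B_t) = (f_t + (1/2) f_xx) dt + f_x dB_t. Compute partials of f(t, x) = 5*t^2/4 + 7*x^6/5:
  f_t(t,x)  = 5*t/2
  f_x(t,x)  = 42*x^5/5
  f_xx(t,x) = 42*x^4
Assemble drift = f_t + (1/2) f_xx = 5*t/2 + 21*x^4 and diffusion = f_x = 42*x^5/5. Substituting x = B_t:
  d(7*B_t^6/5 + 5*t^2/4) = (21*B_t^4 + 5*t/2) dt + (42*B_t^5/5) dB_t.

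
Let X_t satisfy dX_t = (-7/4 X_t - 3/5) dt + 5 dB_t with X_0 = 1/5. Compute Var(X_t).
Var(X_t) = 50/7 - 50*exp(-7*t/2)/7

The variance V(t) = Var(X_t) satisfies V'(t) = 2 a V(t) + c^2 with V(0) = 0 (drift coefficient is linear in X, diffusion is constant). With a = -7/4, c = 5, the solution is
  V(t) = (c^2 / (2 a)) * (exp(2 a t) - 1)
       = (5^2 / (2*(-7/4))) * (exp((-7/2) t) - 1)
       = 50/7 - 50*exp(-7*t/2)/7.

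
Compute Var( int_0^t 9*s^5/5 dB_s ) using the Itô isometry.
Var = 81*t^11/275

The Itô integral of a deterministic integrand f(s) has mean 0 because each increment f(s) * (B_{s+ds} - B_s) has mean 0. By the Itô isometry:
  Var( int_0^t f(s) dB_s ) = E[ (int_0^t f(s) dB_s)^2 ] = int_0^t f(s)^2 ds.
Here f(s) = 9*s^5/5, so f(s)^2 = 81*s^10/25. Integrate:
  int_0^t (81*s^10/25) ds = 81*t^11/275.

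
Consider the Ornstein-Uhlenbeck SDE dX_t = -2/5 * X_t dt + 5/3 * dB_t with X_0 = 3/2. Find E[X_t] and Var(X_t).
E[X_t] = 3*exp(-2*t/5)/2; Var(X_t) = 125/36 - 125*exp(-4*t/5)/36

The OU SDE dX = -theta X dt + sigma dB admits the integrating factor exp(theta t): d(exp(theta t) X_t) = sigma exp(theta t) dB_t. Integrating from 0 to t:
  X_t = x_0 * exp(-theta t) + sigma * int_0^t exp(-theta (t-s)) dB_s.
The Itô integral has mean 0 and (by the Itô isometry) variance sigma^2 * int_0^t exp(-2 theta (t - s)) ds = sigma^2 * (1 - exp(-2 theta t)) / (2 theta).
With theta = 2/5, sigma = 5/3, x_0 = 3/2:
  E[X_t] = 3/2 * exp(-2/5 t) = 3*exp(-2*t/5)/2
  Var(X_t) = (5/3)^2 * (1 - exp(-2*2/5 t)) / (2 * 2/5) = 125/36 - 125*exp(-4*t/5)/36.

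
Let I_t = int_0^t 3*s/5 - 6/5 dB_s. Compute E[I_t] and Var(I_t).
E[I_t] = 0; Var(I_t) = 3*t*(t^2 - 6*t + 12)/25

The Itô integral of a deterministic integrand f(s) has mean 0 because each increment f(s) * (B_{s+ds} - B_s) has mean 0. By the Itô isometry:
  Var( int_0^t f(s) dB_s ) = E[ (int_0^t f(s) dB_s)^2 ] = int_0^t f(s)^2 ds.
Here f(s) = 3*s/5 - 6/5, so f(s)^2 = 9*(s - 2)^2/25. Integrate:
  int_0^t (9*(s - 2)^2/25) ds = 3*t*(t^2 - 6*t + 12)/25.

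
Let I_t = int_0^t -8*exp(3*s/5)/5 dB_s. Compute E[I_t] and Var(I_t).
E[I_t] = 0; Var(I_t) = 32*exp(6*t/5)/15 - 32/15

The Itô integral of a deterministic integrand f(s) has mean 0 because each increment f(s) * (B_{s+ds} - B_s) has mean 0. By the Itô isometry:
  Var( int_0^t f(s) dB_s ) = E[ (int_0^t f(s) dB_s)^2 ] = int_0^t f(s)^2 ds.
Here f(s) = -8*exp(3*s/5)/5, so f(s)^2 = 64*exp(6*s/5)/25. Integrate:
  int_0^t (64*exp(6*s/5)/25) ds = 32*exp(6*t/5)/15 - 32/15.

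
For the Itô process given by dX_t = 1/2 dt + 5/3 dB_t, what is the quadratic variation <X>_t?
<X>_t = 25*t/9

For an Itô process dX_t = a(t) dt + b(t) dB_t, the quadratic variation is <X>_t = int_0^t b(s)^2 ds (the drift term does not contribute). Here b(s) = 5/3, so
  b(s)^2 = 25/9.
Integrating from 0 to t:
  <X>_t = int_0^t (25/9) ds = 25*t/9.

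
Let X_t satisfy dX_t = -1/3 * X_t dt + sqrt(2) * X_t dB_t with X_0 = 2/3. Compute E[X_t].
E[X_t] = 2*exp(-t/3)/3

For GBM dX = mu X dt + sigma X dB with X_0 = x_0, apply Itô to Y = log X: dY = (mu - sigma^2/2) dt + sigma dB, so Y_t = log(x_0) + (mu - sigma^2/2) t + sigma B_t and hence X_t = x_0 * exp((mu - sigma^2/2) t + sigma B_t).
With mu = -1/3, sigma = sqrt(2), x_0 = 2/3, this gives:
  X_t = 2/3 * exp((-4/3) * t + (sqrt(2)) * B_t).
Since sigma*B_t ~ Normal(0, sigma^2 t), E[exp(sigma*B_t)] = exp(sigma^2 t / 2); so E[X_t] = x_0 * exp((mu - sigma^2/2) t) * exp(sigma^2 t / 2) = x_0 * exp(mu t) = 2*exp(-t/3)/3.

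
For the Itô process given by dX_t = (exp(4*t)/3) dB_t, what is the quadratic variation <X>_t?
<X>_t = exp(8*t)/72 - 1/72

For an Itô process dX_t = a(t) dt + b(t) dB_t, the quadratic variation is <X>_t = int_0^t b(s)^2 ds (the drift term does not contribute). Here b(s) = exp(4*s)/3, so
  b(s)^2 = exp(8*s)/9.
Integrating from 0 to t:
  <X>_t = int_0^t (exp(8*s)/9) ds = exp(8*t)/72 - 1/72.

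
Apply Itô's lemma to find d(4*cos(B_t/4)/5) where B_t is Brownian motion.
d(4*cos(B_t/4)/5) = (-cos(B_t/4)/40) dt + (-sin(B_t/4)/5) dB_t

Itô's formula for f(B_t) gives d f(B_t) = f'(B_t) dB_t + (1/2) f''(B_t) dt. Compute derivatives of f(x) = 4*cos(x/4)/5:
  f'(x)  = -sin(x/4)/5
  f''(x) = -cos(x/4)/20
Substitute x = B_t and multiply the f'' term by 1/2:
  drift     = (1/2) * (-cos(x/4)/20) evaluated at B_t = -cos(B_t/4)/40
  diffusion = (-sin(x/4)/5) evaluated at B_t = -sin(B_t/4)/5
Therefore d(4*cos(B_t/4)/5) = (-cos(B_t/4)/40) dt + (-sin(B_t/4)/5) dB_t.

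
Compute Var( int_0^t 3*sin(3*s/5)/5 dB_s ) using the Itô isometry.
Var = 9*t/50 - 3*sin(6*t/5)/20

The Itô integral of a deterministic integrand f(s) has mean 0 because each increment f(s) * (B_{s+ds} - B_s) has mean 0. By the Itô isometry:
  Var( int_0^t f(s) dB_s ) = E[ (int_0^t f(s) dB_s)^2 ] = int_0^t f(s)^2 ds.
Here f(s) = 3*sin(3*s/5)/5, so f(s)^2 = 9*sin(3*s/5)^2/25. Integrate:
  int_0^t (9*sin(3*s/5)^2/25) ds = 9*t/50 - 3*sin(6*t/5)/20.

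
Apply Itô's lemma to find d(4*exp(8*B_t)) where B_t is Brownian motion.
d(4*exp(8*B_t)) = (128*exp(8*B_t)) dt + (32*exp(8*B_t)) dB_t

Itô's formula for f(B_t) gives d f(B_t) = f'(B_t) dB_t + (1/2) f''(B_t) dt. Compute derivatives of f(x) = 4*exp(8*x):
  f'(x)  = 32*exp(8*x)
  f''(x) = 256*exp(8*x)
Substitute x = B_t and multiply the f'' term by 1/2:
  drift     = (1/2) * (256*exp(8*x)) evaluated at B_t = 128*exp(8*B_t)
  diffusion = (32*exp(8*x)) evaluated at B_t = 32*exp(8*B_t)
Therefore d(4*exp(8*B_t)) = (128*exp(8*B_t)) dt + (32*exp(8*B_t)) dB_t.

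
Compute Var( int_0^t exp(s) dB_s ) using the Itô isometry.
Var = exp(2*t)/2 - 1/2

The Itô integral of a deterministic integrand f(s) has mean 0 because each increment f(s) * (B_{s+ds} - B_s) has mean 0. By the Itô isometry:
  Var( int_0^t f(s) dB_s ) = E[ (int_0^t f(s) dB_s)^2 ] = int_0^t f(s)^2 ds.
Here f(s) = exp(s), so f(s)^2 = exp(2*s). Integrate:
  int_0^t (exp(2*s)) ds = exp(2*t)/2 - 1/2.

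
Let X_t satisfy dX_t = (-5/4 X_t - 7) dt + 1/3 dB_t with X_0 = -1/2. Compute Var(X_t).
Var(X_t) = 2/45 - 2*exp(-5*t/2)/45

The variance V(t) = Var(X_t) satisfies V'(t) = 2 a V(t) + c^2 with V(0) = 0 (drift coefficient is linear in X, diffusion is constant). With a = -5/4, c = 1/3, the solution is
  V(t) = (c^2 / (2 a)) * (exp(2 a t) - 1)
       = ((1/3)^2 / (2*(-5/4))) * (exp((-5/2) t) - 1)
       = 2/45 - 2*exp(-5*t/2)/45.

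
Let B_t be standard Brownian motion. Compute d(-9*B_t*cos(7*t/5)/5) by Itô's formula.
d(-9*B_t*cos(7*t/5)/5) = (63*B_t*sin(7*t/5)/25) dt + (-9*cos(7*t/5)/5) dB_t

Itô's formula for f(t, x): d f(t, B_t) = (f_t + (1/2) f_xx) dt + f_x dB_t. Compute partials of f(t, x) = -9*x*cos(7*t/5)/5:
  f_t(t,x)  = 63*x*sin(7*t/5)/25
  f_x(t,x)  = -9*cos(7*t/5)/5
  f_xx(t,x) = 0
Assemble drift = f_t + (1/2) f_xx = 63*x*sin(7*t/5)/25 and diffusion = f_x = -9*cos(7*t/5)/5. Substituting x = B_t:
  d(-9*B_t*cos(7*t/5)/5) = (63*B_t*sin(7*t/5)/25) dt + (-9*cos(7*t/5)/5) dB_t.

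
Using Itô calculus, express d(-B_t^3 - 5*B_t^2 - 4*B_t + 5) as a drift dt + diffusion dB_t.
d(-B_t^3 - 5*B_t^2 - 4*B_t + 5) = (-3*B_t - 5) dt + (-3*B_t^2 - 10*B_t - 4) dB_t

Itô's formula for f(B_t) gives d f(B_t) = f'(B_t) dB_t + (1/2) f''(B_t) dt. Compute derivatives of f(x) = -x^3 - 5*x^2 - 4*x + 5:
  f'(x)  = -3*x^2 - 10*x - 4
  f''(x) = -6*x - 10
Substitute x = B_t and multiply the f'' term by 1/2:
  drift     = (1/2) * (-6*x - 10) evaluated at B_t = -3*B_t - 5
  diffusion = (-3*x^2 - 10*x - 4) evaluated at B_t = -3*B_t^2 - 10*B_t - 4
Therefore d(-B_t^3 - 5*B_t^2 - 4*B_t + 5) = (-3*B_t - 5) dt + (-3*B_t^2 - 10*B_t - 4) dB_t.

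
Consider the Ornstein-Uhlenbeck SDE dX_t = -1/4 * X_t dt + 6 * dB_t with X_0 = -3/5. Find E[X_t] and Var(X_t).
E[X_t] = -3*exp(-t/4)/5; Var(X_t) = 72 - 72*exp(-t/2)

The OU SDE dX = -theta X dt + sigma dB admits the integrating factor exp(theta t): d(exp(theta t) X_t) = sigma exp(theta t) dB_t. Integrating from 0 to t:
  X_t = x_0 * exp(-theta t) + sigma * int_0^t exp(-theta (t-s)) dB_s.
The Itô integral has mean 0 and (by the Itô isometry) variance sigma^2 * int_0^t exp(-2 theta (t - s)) ds = sigma^2 * (1 - exp(-2 theta t)) / (2 theta).
With theta = 1/4, sigma = 6, x_0 = -3/5:
  E[X_t] = -3/5 * exp(-1/4 t) = -3*exp(-t/4)/5
  Var(X_t) = (6)^2 * (1 - exp(-2*1/4 t)) / (2 * 1/4) = 72 - 72*exp(-t/2).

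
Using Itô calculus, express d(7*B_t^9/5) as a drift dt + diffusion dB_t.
d(7*B_t^9/5) = (252*B_t^7/5) dt + (63*B_t^8/5) dB_t

Itô's formula for f(B_t) gives d f(B_t) = f'(B_t) dB_t + (1/2) f''(B_t) dt. Compute derivatives of f(x) = 7*x^9/5:
  f'(x)  = 63*x^8/5
  f''(x) = 504*x^7/5
Substitute x = B_t and multiply the f'' term by 1/2:
  drift     = (1/2) * (504*x^7/5) evaluated at B_t = 252*B_t^7/5
  diffusion = (63*x^8/5) evaluated at B_t = 63*B_t^8/5
Therefore d(7*B_t^9/5) = (252*B_t^7/5) dt + (63*B_t^8/5) dB_t.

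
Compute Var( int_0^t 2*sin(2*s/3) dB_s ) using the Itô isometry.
Var = 2*t - 3*sin(4*t/3)/2

The Itô integral of a deterministic integrand f(s) has mean 0 because each increment f(s) * (B_{s+ds} - B_s) has mean 0. By the Itô isometry:
  Var( int_0^t f(s) dB_s ) = E[ (int_0^t f(s) dB_s)^2 ] = int_0^t f(s)^2 ds.
Here f(s) = 2*sin(2*s/3), so f(s)^2 = 4*sin(2*s/3)^2. Integrate:
  int_0^t (4*sin(2*s/3)^2) ds = 2*t - 3*sin(4*t/3)/2.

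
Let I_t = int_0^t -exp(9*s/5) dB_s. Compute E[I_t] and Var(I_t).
E[I_t] = 0; Var(I_t) = 5*exp(18*t/5)/18 - 5/18

The Itô integral of a deterministic integrand f(s) has mean 0 because each increment f(s) * (B_{s+ds} - B_s) has mean 0. By the Itô isometry:
  Var( int_0^t f(s) dB_s ) = E[ (int_0^t f(s) dB_s)^2 ] = int_0^t f(s)^2 ds.
Here f(s) = -exp(9*s/5), so f(s)^2 = exp(18*s/5). Integrate:
  int_0^t (exp(18*s/5)) ds = 5*exp(18*t/5)/18 - 5/18.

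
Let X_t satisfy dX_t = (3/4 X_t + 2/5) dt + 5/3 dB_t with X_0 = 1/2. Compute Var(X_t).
Var(X_t) = 50*exp(3*t/2)/27 - 50/27

The variance V(t) = Var(X_t) satisfies V'(t) = 2 a V(t) + c^2 with V(0) = 0 (drift coefficient is linear in X, diffusion is constant). With a = 3/4, c = 5/3, the solution is
  V(t) = (c^2 / (2 a)) * (exp(2 a t) - 1)
       = ((5/3)^2 / (2*(3/4))) * (exp((3/2) t) - 1)
       = 50*exp(3*t/2)/27 - 50/27.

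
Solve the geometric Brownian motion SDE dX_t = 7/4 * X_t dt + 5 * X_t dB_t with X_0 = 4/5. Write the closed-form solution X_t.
X_t = 4/5 * exp((-43/4) * t + (5) * B_t)

For GBM dX = mu X dt + sigma X dB with X_0 = x_0, apply Itô to Y = log X: dY = (mu - sigma^2/2) dt + sigma dB, so Y_t = log(x_0) + (mu - sigma^2/2) t + sigma B_t and hence X_t = x_0 * exp((mu - sigma^2/2) t + sigma B_t).
With mu = 7/4, sigma = 5, x_0 = 4/5, this gives:
  X_t = 4/5 * exp((-43/4) * t + (5) * B_t).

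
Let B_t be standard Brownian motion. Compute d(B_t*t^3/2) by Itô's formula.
d(B_t*t^3/2) = (3*B_t*t^2/2) dt + (t^3/2) dB_t

Itô's formula for f(t, x): d f(t, B_t) = (f_t + (1/2) f_xx) dt + f_x dB_t. Compute partials of f(t, x) = t^3*x/2:
  f_t(t,x)  = 3*t^2*x/2
  f_x(t,x)  = t^3/2
  f_xx(t,x) = 0
Assemble drift = f_t + (1/2) f_xx = 3*t^2*x/2 and diffusion = f_x = t^3/2. Substituting x = B_t:
  d(B_t*t^3/2) = (3*B_t*t^2/2) dt + (t^3/2) dB_t.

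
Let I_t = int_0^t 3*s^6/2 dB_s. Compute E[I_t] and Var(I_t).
E[I_t] = 0; Var(I_t) = 9*t^13/52

The Itô integral of a deterministic integrand f(s) has mean 0 because each increment f(s) * (B_{s+ds} - B_s) has mean 0. By the Itô isometry:
  Var( int_0^t f(s) dB_s ) = E[ (int_0^t f(s) dB_s)^2 ] = int_0^t f(s)^2 ds.
Here f(s) = 3*s^6/2, so f(s)^2 = 9*s^12/4. Integrate:
  int_0^t (9*s^12/4) ds = 9*t^13/52.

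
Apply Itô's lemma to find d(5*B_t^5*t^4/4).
d(5*B_t^5*t^4/4) = (B_t^3*t^3*(5*B_t^2 + 25*t/2)) dt + (25*B_t^4*t^4/4) dB_t

Itô's formula for f(t, x): d f(t, B_t) = (f_t + (1/2) f_xx) dt + f_x dB_t. Compute partials of f(t, x) = 5*t^4*x^5/4:
  f_t(t,x)  = 5*t^3*x^5
  f_x(t,x)  = 25*t^4*x^4/4
  f_xx(t,x) = 25*t^4*x^3
Assemble drift = f_t + (1/2) f_xx = t^3*x^3*(25*t/2 + 5*x^2) and diffusion = f_x = 25*t^4*x^4/4. Substituting x = B_t:
  d(5*B_t^5*t^4/4) = (B_t^3*t^3*(5*B_t^2 + 25*t/2)) dt + (25*B_t^4*t^4/4) dB_t.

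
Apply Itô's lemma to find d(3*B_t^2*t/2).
d(3*B_t^2*t/2) = (3*B_t^2/2 + 3*t/2) dt + (3*B_t*t) dB_t

Itô's formula for f(t, x): d f(t, B_t) = (f_t + (1/2) f_xx) dt + f_x dB_t. Compute partials of f(t, x) = 3*t*x^2/2:
  f_t(t,x)  = 3*x^2/2
  f_x(t,x)  = 3*t*x
  f_xx(t,x) = 3*t
Assemble drift = f_t + (1/2) f_xx = 3*t/2 + 3*x^2/2 and diffusion = f_x = 3*t*x. Substituting x = B_t:
  d(3*B_t^2*t/2) = (3*B_t^2/2 + 3*t/2) dt + (3*B_t*t) dB_t.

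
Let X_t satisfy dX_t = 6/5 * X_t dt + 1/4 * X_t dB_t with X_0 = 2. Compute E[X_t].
E[X_t] = 2*exp(6*t/5)

For GBM dX = mu X dt + sigma X dB with X_0 = x_0, apply Itô to Y = log X: dY = (mu - sigma^2/2) dt + sigma dB, so Y_t = log(x_0) + (mu - sigma^2/2) t + sigma B_t and hence X_t = x_0 * exp((mu - sigma^2/2) t + sigma B_t).
With mu = 6/5, sigma = 1/4, x_0 = 2, this gives:
  X_t = 2 * exp((187/160) * t + (1/4) * B_t).
Since sigma*B_t ~ Normal(0, sigma^2 t), E[exp(sigma*B_t)] = exp(sigma^2 t / 2); so E[X_t] = x_0 * exp((mu - sigma^2/2) t) * exp(sigma^2 t / 2) = x_0 * exp(mu t) = 2*exp(6*t/5).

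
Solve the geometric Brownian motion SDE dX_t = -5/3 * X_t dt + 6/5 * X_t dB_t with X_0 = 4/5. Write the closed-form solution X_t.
X_t = 4/5 * exp((-179/75) * t + (6/5) * B_t)

For GBM dX = mu X dt + sigma X dB with X_0 = x_0, apply Itô to Y = log X: dY = (mu - sigma^2/2) dt + sigma dB, so Y_t = log(x_0) + (mu - sigma^2/2) t + sigma B_t and hence X_t = x_0 * exp((mu - sigma^2/2) t + sigma B_t).
With mu = -5/3, sigma = 6/5, x_0 = 4/5, this gives:
  X_t = 4/5 * exp((-179/75) * t + (6/5) * B_t).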